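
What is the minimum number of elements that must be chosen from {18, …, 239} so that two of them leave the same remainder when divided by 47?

Group the integers by remainder mod 47; there are 47 residue classes, each nonempty in this range.
Choosing one from each class (47 integers) avoids any shared remainder.
One more choice must repeat a class, so two differ by a multiple of 47. Hence 47 + 1 = 48.

48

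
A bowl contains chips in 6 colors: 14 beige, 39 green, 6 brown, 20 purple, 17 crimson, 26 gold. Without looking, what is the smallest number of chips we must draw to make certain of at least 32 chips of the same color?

115

In the worst case we take at most 31 of each color, but all 14 beige, all 6 brown, all 20 purple, all 17 crimson, and all 26 gold (fewer than 31), giving 14 + 31 + 6 + 20 + 17 + 26 = 114.
One more chip then forces some color to 32, so 114 + 1 = 115.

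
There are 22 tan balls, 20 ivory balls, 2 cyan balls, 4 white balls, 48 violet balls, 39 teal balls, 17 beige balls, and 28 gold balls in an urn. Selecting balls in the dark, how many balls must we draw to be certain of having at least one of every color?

The hardest color to obtain is cyan: we could draw every other ball first — 180 − 2 = 178 balls — without a single cyan one.
The next draw must be cyan, so 178 + 1 = 179.

179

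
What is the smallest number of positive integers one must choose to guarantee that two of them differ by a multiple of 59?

60

Two integers differ by a multiple of 59 exactly when they share a remainder mod 59.
There are 59 residue classes mod 59, so 59 integers can all lie in distinct classes.
One more integer must repeat a residue, giving a difference divisible by 59. So n = 59 + 1 = 60.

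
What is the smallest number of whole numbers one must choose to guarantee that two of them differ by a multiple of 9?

10

Use the pigeonhole principle on residue classes: two integers differ by a multiple of 9 exactly when they share a remainder mod 9.
There are 9 residue classes mod 9, so 9 integers can all lie in distinct classes.
One more integer must repeat a residue, giving a difference divisible by 9. So n = 9 + 1 = 10.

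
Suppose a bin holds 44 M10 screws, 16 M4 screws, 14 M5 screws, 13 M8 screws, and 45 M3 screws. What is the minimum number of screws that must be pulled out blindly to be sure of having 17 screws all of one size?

76

In the worst case we take at most 16 of each size, but all 14 M5 and all 13 M8 (fewer than 16), giving 16 + 16 + 14 + 13 + 16 = 75.
One more screw then forces some size to 17, so 75 + 1 = 76.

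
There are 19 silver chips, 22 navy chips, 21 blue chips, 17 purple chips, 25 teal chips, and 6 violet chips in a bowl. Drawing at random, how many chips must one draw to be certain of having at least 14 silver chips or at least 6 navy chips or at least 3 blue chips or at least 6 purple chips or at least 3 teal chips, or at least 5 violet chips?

32

Each of the 6 colors has its own threshold; avoid all of them simultaneously.
The worst case stops just short of every target: 13 silver, 5 navy, 2 blue, 5 purple, 2 teal, 4 violet — 13 + 5 + 2 + 5 + 2 + 4 = 31 chips.
One more chip must push some color to its target, so 31 + 1 = 32.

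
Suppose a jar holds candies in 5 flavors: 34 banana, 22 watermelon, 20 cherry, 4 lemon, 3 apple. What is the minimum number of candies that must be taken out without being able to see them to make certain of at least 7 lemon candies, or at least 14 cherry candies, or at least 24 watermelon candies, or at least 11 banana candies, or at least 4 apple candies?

The worst case stops just short of every target: 10 banana, all 22 watermelon, 13 cherry, all 4 lemon, 3 apple — 10 + 22 + 13 + 4 + 3 = 52 candies.
One more candy must push some flavor to its target, so 52 + 1 = 53.

53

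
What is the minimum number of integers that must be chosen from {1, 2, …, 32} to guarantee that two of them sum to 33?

17

Partition {1, …, 32} into 16 pairs: {1,32}, {2,31}, …, {16,17}.
Choosing 16 integers — say the integers 1 through 16 — takes one from each pair and avoids the property.
Choosing 17 forces two into the same pair by pigeonhole, and those sum to 33. So 17.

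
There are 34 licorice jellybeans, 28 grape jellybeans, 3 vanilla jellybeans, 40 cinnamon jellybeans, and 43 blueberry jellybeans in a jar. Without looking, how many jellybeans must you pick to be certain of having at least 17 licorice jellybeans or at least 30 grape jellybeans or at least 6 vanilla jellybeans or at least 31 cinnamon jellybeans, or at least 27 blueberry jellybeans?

The worst case stops just short of every target: 16 licorice, all 28 grape, all 3 vanilla, 30 cinnamon, 26 blueberry — 16 + 28 + 3 + 30 + 26 = 103 jellybeans.
One more jellybean must push some flavor to its target, so 103 + 1 = 104.

104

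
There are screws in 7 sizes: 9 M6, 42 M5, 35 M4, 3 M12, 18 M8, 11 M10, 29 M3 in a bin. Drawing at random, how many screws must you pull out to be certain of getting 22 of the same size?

Treat the 7 sizes as pigeonholes.
In the worst case we take at most 21 of each size, but all 9 M6, all 3 M12, all 18 M8, and all 11 M10 (fewer than 21), giving 9 + 21 + 21 + 3 + 18 + 11 + 21 = 104.
One more screw then forces some size to 22, so 104 + 1 = 105.

105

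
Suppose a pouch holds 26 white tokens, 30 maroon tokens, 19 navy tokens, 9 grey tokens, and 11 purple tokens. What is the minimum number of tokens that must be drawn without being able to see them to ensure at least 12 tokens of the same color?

In the worst case we take at most 11 of each color, but all 9 grey (fewer than 11), giving 11 + 11 + 11 + 9 + 11 = 53.
One more token then forces some color to 12, so 53 + 1 = 54.

54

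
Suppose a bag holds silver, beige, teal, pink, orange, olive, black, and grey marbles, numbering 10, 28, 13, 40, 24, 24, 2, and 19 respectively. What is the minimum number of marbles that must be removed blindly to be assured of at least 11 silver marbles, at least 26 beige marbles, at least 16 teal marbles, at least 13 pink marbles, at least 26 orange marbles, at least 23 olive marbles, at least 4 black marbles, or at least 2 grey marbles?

Each of the 8 colors has its own threshold; avoid all of them simultaneously.
The worst case stops just short of every target: 10 silver, 25 beige, all 13 teal, 12 pink, all 24 orange, 22 olive, all 2 black, 1 grey — 10 + 25 + 13 + 12 + 24 + 22 + 2 + 1 = 109 marbles.
One more marble must push some color to its target, so 109 + 1 = 110.

110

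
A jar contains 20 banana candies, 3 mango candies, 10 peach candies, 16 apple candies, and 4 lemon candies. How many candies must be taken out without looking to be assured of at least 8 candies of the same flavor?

29

In the worst case we take at most 7 of each flavor, but all 3 mango and all 4 lemon (fewer than 7), giving 7 + 3 + 7 + 7 + 4 = 28.
One more candy then forces some flavor to 8, so 28 + 1 = 29.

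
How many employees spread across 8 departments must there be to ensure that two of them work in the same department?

There are 8 departments acting as pigeonholes.
With 8 employees we could place one in each, avoiding any repeat.
One more forces some class to hold 2, so 8 + 1 = 9.

9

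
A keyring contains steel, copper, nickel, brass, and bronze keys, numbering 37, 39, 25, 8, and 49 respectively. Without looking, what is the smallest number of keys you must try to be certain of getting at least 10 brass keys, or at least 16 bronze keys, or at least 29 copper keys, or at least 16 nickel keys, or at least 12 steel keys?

78

Each of the 5 types has its own threshold; avoid all of them simultaneously.
The worst case stops just short of every target: 11 steel, 28 copper, 15 nickel, all 8 brass, 15 bronze — 11 + 28 + 15 + 8 + 15 = 77 keys.
One more key must push some type to its target, so 77 + 1 = 78.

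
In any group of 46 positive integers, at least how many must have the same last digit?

There are 10 possible last digits, which serve as the pigeonholes.
If each of the 10 possible last digits held at most 4, the total would be at most 10 × 4 = 40 < 46, a contradiction.
So at least one holds ⌈46/10⌉ = 5.

5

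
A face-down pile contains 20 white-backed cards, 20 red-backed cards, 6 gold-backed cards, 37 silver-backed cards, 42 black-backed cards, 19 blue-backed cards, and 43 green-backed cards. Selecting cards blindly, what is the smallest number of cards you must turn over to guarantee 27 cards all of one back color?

144

In the worst case we take at most 26 of each back color, but all 20 white-backed, all 20 red-backed, all 6 gold-backed, and all 19 blue-backed (fewer than 26), giving 20 + 20 + 6 + 26 + 26 + 19 + 26 = 143.
One more card then forces some back color to 27, so 143 + 1 = 144.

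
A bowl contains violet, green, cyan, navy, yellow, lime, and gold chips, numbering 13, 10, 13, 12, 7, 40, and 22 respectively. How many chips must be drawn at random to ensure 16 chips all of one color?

86

In the worst case we take at most 15 of each color, but all 13 violet, all 10 green, all 13 cyan, all 12 navy, and all 7 yellow (fewer than 15), giving 13 + 10 + 13 + 12 + 7 + 15 + 15 = 85.
One more chip then forces some color to 16, so 85 + 1 = 86.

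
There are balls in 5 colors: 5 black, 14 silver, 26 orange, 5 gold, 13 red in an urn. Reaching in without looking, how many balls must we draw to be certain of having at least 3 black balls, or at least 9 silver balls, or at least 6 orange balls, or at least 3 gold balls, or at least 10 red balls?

The worst case stops just short of every target: 2 black, 8 silver, 5 orange, 2 gold, 9 red — 2 + 8 + 5 + 2 + 9 = 26 balls.
One more ball must push some color to its target, so 26 + 1 = 27.

27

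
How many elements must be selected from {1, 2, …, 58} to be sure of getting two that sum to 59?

30

Partition {1, …, 58} into 29 pairs: {1,58}, {2,57}, …, {29,30}.
Choosing 29 integers — say the integers 1 through 29 — takes one from each pair and avoids the property.
Choosing 30 forces two into the same pair by pigeonhole, and those sum to 59. So 30.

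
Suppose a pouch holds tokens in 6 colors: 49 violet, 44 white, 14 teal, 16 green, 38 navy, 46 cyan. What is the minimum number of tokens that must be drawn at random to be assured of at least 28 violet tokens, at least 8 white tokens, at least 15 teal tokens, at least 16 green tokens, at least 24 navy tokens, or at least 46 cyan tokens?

132

Each of the 6 colors has its own threshold; avoid all of them simultaneously.
The worst case stops just short of every target: 27 violet, 7 white, 14 teal, 15 green, 23 navy, 45 cyan — 27 + 7 + 14 + 15 + 23 + 45 = 131 tokens.
One more token must push some color to its target, so 131 + 1 = 132.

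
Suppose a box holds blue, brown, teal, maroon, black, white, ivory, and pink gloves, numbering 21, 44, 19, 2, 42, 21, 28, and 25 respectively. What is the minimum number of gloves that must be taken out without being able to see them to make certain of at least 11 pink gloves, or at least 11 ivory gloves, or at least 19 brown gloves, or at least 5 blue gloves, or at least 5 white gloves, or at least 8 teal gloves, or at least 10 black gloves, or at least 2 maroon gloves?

64

The worst case stops just short of every target: 4 blue, 18 brown, 7 teal, 1 maroon, 9 black, 4 white, 10 ivory, 10 pink — 4 + 18 + 7 + 1 + 9 + 4 + 10 + 10 = 63 gloves.
One more glove must push some color to its target, so 63 + 1 = 64.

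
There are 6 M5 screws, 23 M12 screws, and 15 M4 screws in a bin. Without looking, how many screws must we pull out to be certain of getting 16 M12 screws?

37

The worst case draws every non-M12 screw first: 6 + 15 = 21.
The next 16 draws are then forced to be M12, giving 21 + 16 = 37.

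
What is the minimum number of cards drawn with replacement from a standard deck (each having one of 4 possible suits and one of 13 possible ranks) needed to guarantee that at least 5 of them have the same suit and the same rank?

There are 4 × 13 = 52 (suit, rank) combinations acting as pigeonholes.
With 52 × 4 = 208 cards drawn with replacement from a standard deck we could place exactly 4 in each, with no (suit, rank) pair reaching 5.
One more forces some (suit, rank) pair to hold 5, so 208 + 1 = 209.

209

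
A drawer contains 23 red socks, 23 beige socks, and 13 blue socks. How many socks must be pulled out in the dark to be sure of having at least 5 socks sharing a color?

The worst case takes 4 socks of each color without reaching 5 of any: 3 × 4 = 12.
The next sock must bring some color to 5, so 12 + 1 = 13.

13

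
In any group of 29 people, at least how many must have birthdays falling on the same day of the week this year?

There are 7 days of the week, which serve as the pigeonholes.
If each of the 7 days of the week held at most 4, the total would be at most 7 × 4 = 28 < 29, a contradiction.
So at least one holds ⌈29/7⌉ = 5.

5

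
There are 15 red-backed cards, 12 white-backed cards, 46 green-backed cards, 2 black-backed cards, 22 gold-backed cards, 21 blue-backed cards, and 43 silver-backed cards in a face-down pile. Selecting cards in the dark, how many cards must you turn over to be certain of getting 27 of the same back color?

Treat the 7 back colors as pigeonholes.
In the worst case we take at most 26 of each back color, but all 15 red-backed, all 12 white-backed, all 2 black-backed, all 22 gold-backed, and all 21 blue-backed (fewer than 26), giving 15 + 12 + 26 + 2 + 22 + 21 + 26 = 124.
One more card then forces some back color to 27, so 124 + 1 = 125.

125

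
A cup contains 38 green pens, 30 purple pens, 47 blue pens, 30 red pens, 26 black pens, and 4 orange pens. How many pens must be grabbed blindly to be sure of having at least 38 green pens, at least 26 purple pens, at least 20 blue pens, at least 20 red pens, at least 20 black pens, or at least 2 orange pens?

121

Each of the 6 ink colors has its own threshold; avoid all of them simultaneously.
The worst case stops just short of every target: 37 green, 25 purple, 19 blue, 19 red, 19 black, 1 orange — 37 + 25 + 19 + 19 + 19 + 1 = 120 pens.
One more pen must push some ink color to its target, so 120 + 1 = 121.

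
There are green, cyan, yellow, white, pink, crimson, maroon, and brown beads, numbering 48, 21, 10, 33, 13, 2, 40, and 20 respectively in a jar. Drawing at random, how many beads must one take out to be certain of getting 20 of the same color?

121

Treat the 8 colors as pigeonholes.
In the worst case we take at most 19 of each color, but all 10 yellow, all 13 pink, and all 2 crimson (fewer than 19), giving 19 + 19 + 10 + 19 + 13 + 2 + 19 + 19 = 120.
One more bead then forces some color to 20, so 120 + 1 = 121.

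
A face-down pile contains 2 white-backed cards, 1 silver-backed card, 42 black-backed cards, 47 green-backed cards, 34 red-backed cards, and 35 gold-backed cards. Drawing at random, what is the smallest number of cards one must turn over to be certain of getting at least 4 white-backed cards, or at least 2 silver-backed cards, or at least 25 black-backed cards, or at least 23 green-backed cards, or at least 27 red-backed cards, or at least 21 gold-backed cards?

Each of the 6 back colors has its own threshold; avoid all of them simultaneously.
The worst case stops just short of every target: all 2 white-backed, 1 silver-backed, 24 black-backed, 22 green-backed, 26 red-backed, 20 gold-backed — 2 + 1 + 24 + 22 + 26 + 20 = 95 cards.
One more card must push some back color to its target, so 95 + 1 = 96.

96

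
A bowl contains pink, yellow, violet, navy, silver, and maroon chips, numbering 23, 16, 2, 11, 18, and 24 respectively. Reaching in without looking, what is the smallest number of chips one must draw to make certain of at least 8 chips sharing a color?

38

In the worst case we take at most 7 of each color, but all 2 violet (fewer than 7), giving 7 + 7 + 2 + 7 + 7 + 7 = 37.
One more chip then forces some color to 8, so 37 + 1 = 38.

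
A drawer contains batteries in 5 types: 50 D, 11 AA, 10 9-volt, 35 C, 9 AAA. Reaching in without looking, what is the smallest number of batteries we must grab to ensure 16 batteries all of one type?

61

Treat the 5 types as pigeonholes.
In the worst case we take at most 15 of each type, but all 11 AA, all 10 9-volt, and all 9 AAA (fewer than 15), giving 15 + 11 + 10 + 15 + 9 = 60.
One more battery then forces some type to 16, so 60 + 1 = 61.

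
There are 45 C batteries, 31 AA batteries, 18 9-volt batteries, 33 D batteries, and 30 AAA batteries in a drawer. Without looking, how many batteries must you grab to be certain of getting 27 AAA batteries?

To avoid AAA batteries as long as possible, exhaust the other 4 types first.
The worst case draws every non-AAA battery first: 45 + 31 + 18 + 33 = 127.
The next 27 draws are then forced to be AAA, giving 127 + 27 = 154.

154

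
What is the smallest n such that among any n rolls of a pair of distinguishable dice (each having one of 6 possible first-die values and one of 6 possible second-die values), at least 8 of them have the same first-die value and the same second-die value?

There are 6 × 6 = 36 (first-die value, second-die value) combinations acting as pigeonholes.
With 36 × 7 = 252 rolls of a pair of distinguishable dice we could place exactly 7 in each, with no (first-die value, second-die value) pair reaching 8.
One more forces some (first-die value, second-die value) pair to hold 8, so 252 + 1 = 253.

253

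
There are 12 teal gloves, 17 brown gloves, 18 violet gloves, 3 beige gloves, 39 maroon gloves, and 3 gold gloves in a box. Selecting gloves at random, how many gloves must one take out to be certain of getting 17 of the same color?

Treat the 6 colors as pigeonholes.
In the worst case we take at most 16 of each color, but all 12 teal, all 3 beige, and all 3 gold (fewer than 16), giving 12 + 16 + 16 + 3 + 16 + 3 = 66.
One more glove then forces some color to 17, so 66 + 1 = 67.

67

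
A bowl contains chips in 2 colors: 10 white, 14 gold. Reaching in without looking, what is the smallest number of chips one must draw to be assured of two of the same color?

The worst case takes 1 chip of each color without reaching 2 of any: 2 × 1 = 2.
The next chip must bring some color to 2, so 2 + 1 = 3.

3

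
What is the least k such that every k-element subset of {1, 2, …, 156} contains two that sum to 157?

79

Partition {1, …, 156} into 78 pairs: {1,156}, {2,155}, …, {78,79}.
Choosing 78 integers — say the integers 1 through 78 — takes one from each pair and avoids the property.
Choosing 79 forces two into the same pair by pigeonhole, and those sum to 157. So 79.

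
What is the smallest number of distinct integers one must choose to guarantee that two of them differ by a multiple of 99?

Two integers differ by a multiple of 99 exactly when they share a remainder mod 99.
There are 99 residue classes mod 99, so 99 integers can all lie in distinct classes.
One more integer must repeat a residue, giving a difference divisible by 99. So n = 99 + 1 = 100.

100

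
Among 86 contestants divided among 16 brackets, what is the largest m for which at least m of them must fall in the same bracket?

6

The 86 contestants fall into 16 brackets.
If each of the 16 brackets held at most 5, the total would be at most 16 × 5 = 80 < 86, a contradiction.
So at least one holds ⌈86/16⌉ = 6.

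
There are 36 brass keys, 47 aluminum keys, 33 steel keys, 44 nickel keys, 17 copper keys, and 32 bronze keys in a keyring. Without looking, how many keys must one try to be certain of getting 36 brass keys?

The worst case draws every non-brass key first: 47 + 33 + 44 + 17 + 32 = 173.
The next 36 draws are then forced to be brass, giving 173 + 36 = 209.

209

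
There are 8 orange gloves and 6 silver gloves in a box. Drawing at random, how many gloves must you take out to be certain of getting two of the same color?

3

The worst case takes 1 glove of each color without reaching 2 of any: 2 × 1 = 2.
The next glove must bring some color to 2, so 2 + 1 = 3.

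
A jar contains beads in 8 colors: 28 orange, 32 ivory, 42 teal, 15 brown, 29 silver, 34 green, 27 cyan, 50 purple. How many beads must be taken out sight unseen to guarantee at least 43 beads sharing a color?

250

In the worst case we take at most 42 of each color, but all 28 orange, all 32 ivory, all 15 brown, all 29 silver, all 34 green, and all 27 cyan (fewer than 42), giving 28 + 32 + 42 + 15 + 29 + 34 + 27 + 42 = 249.
One more bead then forces some color to 43, so 249 + 1 = 250.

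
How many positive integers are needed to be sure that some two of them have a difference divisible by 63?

64

Use the pigeonhole principle on residue classes: two integers differ by a multiple of 63 exactly when they share a remainder mod 63.
There are 63 residue classes mod 63, so 63 integers can all lie in distinct classes.
One more integer must repeat a residue, giving a difference divisible by 63. So n = 63 + 1 = 64.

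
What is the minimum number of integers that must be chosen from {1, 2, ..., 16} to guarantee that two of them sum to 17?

Partition {1, …, 16} into 8 pairs: {1,16}, {2,15}, …, {8,9}.
Choosing 8 integers — say the integers 1 through 8 — takes one from each pair and avoids the property.
Choosing 9 forces two into the same pair by pigeonhole, and those sum to 17. So 9.

9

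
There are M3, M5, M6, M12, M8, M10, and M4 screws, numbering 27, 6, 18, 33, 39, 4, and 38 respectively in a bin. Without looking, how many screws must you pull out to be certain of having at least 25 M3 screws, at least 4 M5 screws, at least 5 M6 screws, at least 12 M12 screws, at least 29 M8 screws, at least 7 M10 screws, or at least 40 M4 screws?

113

The worst case stops just short of every target: 24 M3, 3 M5, 4 M6, 11 M12, 28 M8, all 4 M10, all 38 M4 — 24 + 3 + 4 + 11 + 28 + 4 + 38 = 112 screws.
One more screw must push some size to its target, so 112 + 1 = 113.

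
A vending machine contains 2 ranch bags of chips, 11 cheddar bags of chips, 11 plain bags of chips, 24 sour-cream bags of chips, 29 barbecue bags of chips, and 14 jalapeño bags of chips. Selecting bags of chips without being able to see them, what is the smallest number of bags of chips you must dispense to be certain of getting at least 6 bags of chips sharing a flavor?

28

Treat the 6 flavors as pigeonholes.
In the worst case we take at most 5 of each flavor, but all 2 ranch (fewer than 5), giving 2 + 5 + 5 + 5 + 5 + 5 = 27.
One more bag of chips then forces some flavor to 6, so 27 + 1 = 28.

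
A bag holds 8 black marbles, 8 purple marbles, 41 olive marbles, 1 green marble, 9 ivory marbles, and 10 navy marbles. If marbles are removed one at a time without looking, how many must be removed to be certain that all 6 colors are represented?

77

The hardest color to obtain is green: we could draw every other marble first — 77 − 1 = 76 marbles — without a single green one.
The next draw must be green, so 76 + 1 = 77.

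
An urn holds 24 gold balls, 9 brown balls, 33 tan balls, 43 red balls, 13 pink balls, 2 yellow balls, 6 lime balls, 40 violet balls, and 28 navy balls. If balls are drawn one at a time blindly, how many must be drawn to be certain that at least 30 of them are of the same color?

170

Treat the 9 colors as pigeonholes.
In the worst case we take at most 29 of each color, but all 24 gold, all 9 brown, all 13 pink, all 2 yellow, all 6 lime, and all 28 navy (fewer than 29), giving 24 + 9 + 29 + 29 + 13 + 2 + 6 + 29 + 28 = 169.
One more ball then forces some color to 30, so 169 + 1 = 170.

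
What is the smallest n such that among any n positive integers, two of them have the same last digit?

There are 10 possible last digits acting as pigeonholes.
With 10 positive integers we could place one in each, avoiding any repeat.
One more forces some class to hold 2, so 10 + 1 = 11.

11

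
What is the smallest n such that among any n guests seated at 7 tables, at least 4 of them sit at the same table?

22

There are 7 tables acting as pigeonholes.
With 7 × 3 = 21 guests we could place exactly 3 in each, with no class reaching 4.
One more forces some class to hold 4, so 21 + 1 = 22.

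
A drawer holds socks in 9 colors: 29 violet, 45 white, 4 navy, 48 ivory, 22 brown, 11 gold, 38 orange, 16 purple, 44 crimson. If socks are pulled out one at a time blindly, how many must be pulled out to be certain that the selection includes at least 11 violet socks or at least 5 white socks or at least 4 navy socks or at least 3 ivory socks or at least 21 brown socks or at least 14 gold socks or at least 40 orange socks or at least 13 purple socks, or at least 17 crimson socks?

The worst case stops just short of every target: 10 violet, 4 white, 3 navy, 2 ivory, 20 brown, all 11 gold, all 38 orange, 12 purple, 16 crimson — 10 + 4 + 3 + 2 + 20 + 11 + 38 + 12 + 16 = 116 socks.
One more sock must push some color to its target, so 116 + 1 = 117.

117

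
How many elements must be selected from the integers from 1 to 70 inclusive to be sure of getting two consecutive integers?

36

Partition {1, …, 70} into 35 pairs: {1,2}, {3,4}, …, {69,70}.
Choosing 35 integers — say the 35 even numbers 2, 4, …, 70 — takes one from each pair and avoids the property.
Choosing 36 forces two into the same pair by pigeonhole, and those are consecutive. So 36.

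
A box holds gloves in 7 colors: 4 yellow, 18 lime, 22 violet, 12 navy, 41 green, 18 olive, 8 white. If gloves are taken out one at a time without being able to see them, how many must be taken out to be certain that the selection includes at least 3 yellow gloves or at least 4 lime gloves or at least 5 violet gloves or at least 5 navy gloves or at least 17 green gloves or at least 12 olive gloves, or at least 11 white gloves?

49

The worst case stops just short of every target: 2 yellow, 3 lime, 4 violet, 4 navy, 16 green, 11 olive, all 8 white — 2 + 3 + 4 + 4 + 16 + 11 + 8 = 48 gloves.
One more glove must push some color to its target, so 48 + 1 = 49.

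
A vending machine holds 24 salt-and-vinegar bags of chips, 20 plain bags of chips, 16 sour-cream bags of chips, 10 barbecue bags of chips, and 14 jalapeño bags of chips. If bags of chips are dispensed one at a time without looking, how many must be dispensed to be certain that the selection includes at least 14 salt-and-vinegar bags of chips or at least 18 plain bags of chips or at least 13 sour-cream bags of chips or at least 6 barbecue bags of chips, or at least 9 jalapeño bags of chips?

The worst case stops just short of every target: 13 salt-and-vinegar, 17 plain, 12 sour-cream, 5 barbecue, 8 jalapeño — 13 + 17 + 12 + 5 + 8 = 55 bags of chips.
One more bag of chips must push some flavor to its target, so 55 + 1 = 56.

56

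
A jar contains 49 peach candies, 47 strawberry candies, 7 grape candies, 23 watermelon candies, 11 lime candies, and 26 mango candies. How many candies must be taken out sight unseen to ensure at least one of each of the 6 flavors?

157

The hardest flavor to obtain is grape: we could draw every other candy first — 163 − 7 = 156 candies — without a single grape one.
The next draw must be grape, so 156 + 1 = 157.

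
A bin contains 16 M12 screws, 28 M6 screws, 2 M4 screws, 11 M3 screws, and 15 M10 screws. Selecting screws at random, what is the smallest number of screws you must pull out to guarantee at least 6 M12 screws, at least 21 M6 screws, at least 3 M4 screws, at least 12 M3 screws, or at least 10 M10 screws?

48

The worst case stops just short of every target: 5 M12, 20 M6, 2 M4, 11 M3, 9 M10 — 5 + 20 + 2 + 11 + 9 = 47 screws.
One more screw must push some size to its target, so 47 + 1 = 48.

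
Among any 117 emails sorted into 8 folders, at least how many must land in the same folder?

If each of the 8 folders held at most 14, the total would be at most 8 × 14 = 112 < 117, a contradiction.
So at least one holds ⌈117/8⌉ = 15.

15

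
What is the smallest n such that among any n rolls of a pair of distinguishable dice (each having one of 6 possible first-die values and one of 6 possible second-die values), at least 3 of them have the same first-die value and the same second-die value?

There are 6 × 6 = 36 (first-die value, second-die value) combinations acting as pigeonholes.
With 36 × 2 = 72 rolls of a pair of distinguishable dice we could place exactly 2 in each, with no (first-die value, second-die value) pair reaching 3.
One more forces some (first-die value, second-die value) pair to hold 3, so 72 + 1 = 73.

73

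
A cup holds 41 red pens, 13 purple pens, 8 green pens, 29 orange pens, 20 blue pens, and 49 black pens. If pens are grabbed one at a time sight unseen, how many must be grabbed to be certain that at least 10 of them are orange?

141

To avoid orange pens as long as possible, exhaust the other 5 ink colors first.
The worst case draws every non-orange pen first: 41 + 13 + 8 + 20 + 49 = 131.
The next 10 draws are then forced to be orange, giving 131 + 10 = 141.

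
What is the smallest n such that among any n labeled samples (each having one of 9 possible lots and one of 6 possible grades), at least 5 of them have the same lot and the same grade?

217

There are 9 × 6 = 54 (lot, grade) combinations acting as pigeonholes.
With 54 × 4 = 216 labeled samples we could place exactly 4 in each, with no (lot, grade) pair reaching 5.
One more forces some (lot, grade) pair to hold 5, so 216 + 1 = 217.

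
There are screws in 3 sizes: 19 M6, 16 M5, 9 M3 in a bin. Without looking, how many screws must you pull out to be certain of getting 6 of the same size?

16

Treat the 3 sizes as pigeonholes.
The worst case takes 5 screws of each size without reaching 6 of any: 3 × 5 = 15.
The next screw must bring some size to 6, so 15 + 1 = 16.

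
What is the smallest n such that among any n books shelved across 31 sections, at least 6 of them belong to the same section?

There are 31 sections acting as pigeonholes.
With 31 × 5 = 155 books we could place exactly 5 in each, with no class reaching 6.
One more forces some class to hold 6, so 155 + 1 = 156.

156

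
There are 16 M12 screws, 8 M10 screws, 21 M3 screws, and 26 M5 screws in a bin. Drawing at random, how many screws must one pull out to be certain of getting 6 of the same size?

Treat the 4 sizes as pigeonholes.
The worst case takes 5 screws of each size without reaching 6 of any: 4 × 5 = 20.
The next screw must bring some size to 6, so 20 + 1 = 21.

21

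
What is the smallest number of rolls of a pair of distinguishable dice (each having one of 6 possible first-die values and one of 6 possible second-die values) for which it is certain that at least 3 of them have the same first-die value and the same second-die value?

There are 6 × 6 = 36 (first-die value, second-die value) combinations acting as pigeonholes.
With 36 × 2 = 72 rolls of a pair of distinguishable dice we could place exactly 2 in each, with no (first-die value, second-die value) pair reaching 3.
One more forces some (first-die value, second-die value) pair to hold 3, so 72 + 1 = 73.

73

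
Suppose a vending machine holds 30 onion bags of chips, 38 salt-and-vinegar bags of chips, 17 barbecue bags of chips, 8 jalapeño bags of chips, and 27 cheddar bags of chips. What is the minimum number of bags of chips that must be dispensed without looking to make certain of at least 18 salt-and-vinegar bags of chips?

100

The worst case draws every non-salt-and-vinegar bag of chips first: 30 + 17 + 8 + 27 = 82.
The next 18 draws are then forced to be salt-and-vinegar, giving 82 + 18 = 100.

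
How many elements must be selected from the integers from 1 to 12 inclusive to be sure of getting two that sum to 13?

Partition {1, …, 12} into 6 pairs: {1,12}, {2,11}, …, {6,7}.
Choosing 6 integers — say the integers 1 through 6 — takes one from each pair and avoids the property.
Choosing 7 forces two into the same pair by pigeonhole, and those sum to 13. So 7.

7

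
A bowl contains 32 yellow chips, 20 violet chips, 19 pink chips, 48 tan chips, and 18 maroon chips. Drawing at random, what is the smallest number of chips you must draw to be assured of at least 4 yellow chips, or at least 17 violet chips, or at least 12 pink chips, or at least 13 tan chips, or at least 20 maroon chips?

61

Each of the 5 colors has its own threshold; avoid all of them simultaneously.
The worst case stops just short of every target: 3 yellow, 16 violet, 11 pink, 12 tan, all 18 maroon — 3 + 16 + 11 + 12 + 18 = 60 chips.
One more chip must push some color to its target, so 60 + 1 = 61.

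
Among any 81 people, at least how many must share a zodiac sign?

If each of the 12 zodiac signs held at most 6, the total would be at most 12 × 6 = 72 < 81, a contradiction.
So at least one holds ⌈81/12⌉ = 7.

7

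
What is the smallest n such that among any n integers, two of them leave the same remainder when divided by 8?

9

There are 8 residue classes modulo 8 acting as pigeonholes.
With 8 integers we could place one in each, avoiding any repeat.
One more forces some class to hold 2, so 8 + 1 = 9.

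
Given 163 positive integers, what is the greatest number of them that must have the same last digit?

17

The 163 positive integers fall into 10 possible last digits.
If each of the 10 possible last digits held at most 16, the total would be at most 10 × 16 = 160 < 163, a contradiction.
So at least one holds ⌈163/10⌉ = 17.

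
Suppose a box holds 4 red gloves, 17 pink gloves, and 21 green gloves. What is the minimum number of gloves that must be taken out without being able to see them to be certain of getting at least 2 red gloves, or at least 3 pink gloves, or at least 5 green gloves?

8

The worst case stops just short of every target: 1 red, 2 pink, 4 green — 1 + 2 + 4 = 7 gloves.
One more glove must push some color to its target, so 7 + 1 = 8.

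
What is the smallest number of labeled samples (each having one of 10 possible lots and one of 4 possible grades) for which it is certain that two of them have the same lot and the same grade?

There are 10 × 4 = 40 (lot, grade) combinations acting as pigeonholes.
With 40 labeled samples we could place one in each, avoiding any repeat.
One more forces some (lot, grade) pair to hold 2, so 40 + 1 = 41.

41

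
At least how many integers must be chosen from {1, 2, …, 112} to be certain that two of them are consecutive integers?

57

Partition {1, …, 112} into 56 pairs: {1,2}, {3,4}, …, {111,112}.
Choosing 56 integers — say the 56 even numbers 2, 4, …, 112 — takes one from each pair and avoids the property.
Choosing 57 forces two into the same pair by pigeonhole, and those are consecutive. So 57.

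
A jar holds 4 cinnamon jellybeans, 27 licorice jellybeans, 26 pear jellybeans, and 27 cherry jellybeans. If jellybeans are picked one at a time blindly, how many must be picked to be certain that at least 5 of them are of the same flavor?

17

The worst case takes 4 jellybeans of each flavor without reaching 5 of any: 4 × 4 = 16.
The next jellybean must bring some flavor to 5, so 16 + 1 = 17.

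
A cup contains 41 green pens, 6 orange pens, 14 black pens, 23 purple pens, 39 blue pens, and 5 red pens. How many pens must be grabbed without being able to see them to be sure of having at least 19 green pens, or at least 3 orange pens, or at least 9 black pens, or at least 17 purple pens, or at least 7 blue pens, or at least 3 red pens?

The worst case stops just short of every target: 18 green, 2 orange, 8 black, 16 purple, 6 blue, 2 red — 18 + 2 + 8 + 16 + 6 + 2 = 52 pens.
One more pen must push some ink color to its target, so 52 + 1 = 53.

53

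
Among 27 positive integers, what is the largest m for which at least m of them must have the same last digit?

3

There are 10 possible last digits, which serve as the pigeonholes.
If each of the 10 possible last digits held at most 2, the total would be at most 10 × 2 = 20 < 27, a contradiction.
So at least one holds ⌈27/10⌉ = 3.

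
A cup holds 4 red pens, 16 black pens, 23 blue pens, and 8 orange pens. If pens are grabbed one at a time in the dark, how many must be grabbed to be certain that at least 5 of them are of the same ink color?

The worst case takes 4 pens of each ink color without reaching 5 of any: 4 × 4 = 16.
The next pen must bring some ink color to 5, so 16 + 1 = 17.

17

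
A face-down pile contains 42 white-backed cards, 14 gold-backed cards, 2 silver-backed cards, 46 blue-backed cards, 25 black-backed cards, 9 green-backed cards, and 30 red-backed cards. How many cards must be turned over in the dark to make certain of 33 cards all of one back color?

Treat the 7 back colors as pigeonholes.
In the worst case we take at most 32 of each back color, but all 14 gold-backed, all 2 silver-backed, all 25 black-backed, all 9 green-backed, and all 30 red-backed (fewer than 32), giving 32 + 14 + 2 + 32 + 25 + 9 + 30 = 144.
One more card then forces some back color to 33, so 144 + 1 = 145.

145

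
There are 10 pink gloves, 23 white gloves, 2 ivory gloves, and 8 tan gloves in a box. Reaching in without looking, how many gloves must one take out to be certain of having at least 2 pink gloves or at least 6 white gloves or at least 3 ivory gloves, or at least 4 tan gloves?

12

Each of the 4 colors has its own threshold; avoid all of them simultaneously.
The worst case stops just short of every target: 1 pink, 5 white, 2 ivory, 3 tan — 1 + 5 + 2 + 3 = 11 gloves.
One more glove must push some color to its target, so 11 + 1 = 12.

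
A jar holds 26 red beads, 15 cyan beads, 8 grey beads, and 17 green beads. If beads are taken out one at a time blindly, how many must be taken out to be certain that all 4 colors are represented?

59

The hardest color to obtain is grey: we could draw every other bead first — 66 − 8 = 58 beads — without a single grey one.
The next draw must be grey, so 58 + 1 = 59.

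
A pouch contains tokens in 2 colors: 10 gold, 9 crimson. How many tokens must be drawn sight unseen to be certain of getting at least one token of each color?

The hardest color to obtain is crimson: we could draw every other token first — 19 − 9 = 10 tokens — without a single crimson one.
The next draw must be crimson, so 10 + 1 = 11.

11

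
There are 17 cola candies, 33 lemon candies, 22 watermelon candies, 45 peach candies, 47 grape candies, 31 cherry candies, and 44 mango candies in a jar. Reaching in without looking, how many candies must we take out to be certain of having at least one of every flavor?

223

The hardest flavor to obtain is cola: we could draw every other candy first — 239 − 17 = 222 candies — without a single cola one.
The next draw must be cola, so 222 + 1 = 223.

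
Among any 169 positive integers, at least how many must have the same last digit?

17

There are 10 possible last digits, which serve as the pigeonholes.
If each of the 10 possible last digits held at most 16, the total would be at most 10 × 16 = 160 < 169, a contradiction.
So at least one holds ⌈169/10⌉ = 17.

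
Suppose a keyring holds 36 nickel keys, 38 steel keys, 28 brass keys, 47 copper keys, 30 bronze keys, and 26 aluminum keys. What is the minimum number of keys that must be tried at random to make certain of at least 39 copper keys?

197

The worst case draws every non-copper key first: 36 + 38 + 28 + 30 + 26 = 158.
The next 39 draws are then forced to be copper, giving 158 + 39 = 197.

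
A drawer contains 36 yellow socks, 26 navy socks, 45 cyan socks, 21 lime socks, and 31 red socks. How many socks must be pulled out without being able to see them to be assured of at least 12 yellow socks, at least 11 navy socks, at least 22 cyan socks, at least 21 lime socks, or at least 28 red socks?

90

The worst case stops just short of every target: 11 yellow, 10 navy, 21 cyan, 20 lime, 27 red — 11 + 10 + 21 + 20 + 27 = 89 socks.
One more sock must push some color to its target, so 89 + 1 = 90.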